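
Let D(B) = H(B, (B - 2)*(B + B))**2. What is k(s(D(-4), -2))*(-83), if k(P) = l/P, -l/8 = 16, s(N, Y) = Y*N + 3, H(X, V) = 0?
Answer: 10624/3 ≈ 3541.3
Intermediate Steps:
D(B) = 0 (D(B) = 0**2 = 0)
s(N, Y) = 3 + N*Y (s(N, Y) = N*Y + 3 = 3 + N*Y)
l = -128 (l = -8*16 = -128)
k(P) = -128/P
k(s(D(-4), -2))*(-83) = -128/(3 + 0*(-2))*(-83) = -128/(3 + 0)*(-83) = -128/3*(-83) = 10624/3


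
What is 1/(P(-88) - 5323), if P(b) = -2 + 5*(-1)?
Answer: -1/5330 ≈ -0.00018762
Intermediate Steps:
P(b) = -7 (P(b) = -2 - 5 = -7)
1/(P(-88) - 5323) = 1/(-7 - 5323) = 1/(-5330) = -1/5330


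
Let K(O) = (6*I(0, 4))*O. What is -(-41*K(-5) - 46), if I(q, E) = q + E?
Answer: -4874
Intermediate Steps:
I(q, E) = E + q
K(O) = 24*O (K(O) = (6*(4 + 0))*O = (6*4)*O = 24*O)
-(-41*K(-5) - 46) = -(-984*(-5) - 46) = -(-41*(-120) - 46) = -(4920 - 46) = -1*4874 = -4874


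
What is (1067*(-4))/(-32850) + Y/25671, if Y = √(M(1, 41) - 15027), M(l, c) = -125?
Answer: 2134/16425 + 4*I*√947/25671 ≈ 0.12992 + 0.004795*I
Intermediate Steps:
Y = 4*I*√947 (Y = √(-125 - 15027) = √(-15152) = 4*I*√947 ≈ 123.09*I)
(1067*(-4))/(-32850) + Y/25671 = (1067*(-4))/(-32850) + (4*I*√947)/25671 = -4268*(-1/32850) + (4*I*√947)*(1/25671) = 2134/16425 + 4*I*√947/25671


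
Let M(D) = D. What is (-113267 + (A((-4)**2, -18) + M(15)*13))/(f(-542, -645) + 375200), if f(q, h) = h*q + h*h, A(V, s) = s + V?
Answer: -8698/87755 ≈ -0.099117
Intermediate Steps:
A(V, s) = V + s
f(q, h) = h**2 + h*q (f(q, h) = h*q + h**2 = h**2 + h*q)
(-113267 + (A((-4)**2, -18) + M(15)*13))/(f(-542, -645) + 375200) = (-113267 + (((-4)**2 - 18) + 15*13))/(-645*(-645 - 542) + 375200) = (-113267 + ((16 - 18) + 195))/(-645*(-1187) + 375200) = (-113267 + (-2 + 195))/(765615 + 375200) = (-113267 + 193)/1140815 = -113074*1/1140815 = -8698/87755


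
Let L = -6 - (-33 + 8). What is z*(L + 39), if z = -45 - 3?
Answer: -2784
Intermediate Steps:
z = -48
L = 19 (L = -6 - 1*(-25) = -6 + 25 = 19)
z*(L + 39) = -48*(19 + 39) = -48*58 = -2784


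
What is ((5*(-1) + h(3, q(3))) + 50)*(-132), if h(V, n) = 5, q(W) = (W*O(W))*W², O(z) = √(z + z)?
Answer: -6600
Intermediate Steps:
O(z) = √2*√z (O(z) = √(2*z) = √2*√z)
q(W) = √2*W^(7/2) (q(W) = (W*(√2*√W))*W² = (√2*W^(3/2))*W² = √2*W^(7/2))
((5*(-1) + h(3, q(3))) + 50)*(-132) = ((5*(-1) + 5) + 50)*(-132) = ((-5 + 5) + 50)*(-132) = (0 + 50)*(-132) = 50*(-132) = -6600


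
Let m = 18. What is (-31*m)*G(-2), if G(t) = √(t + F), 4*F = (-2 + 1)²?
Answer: -279*I*√7 ≈ -738.17*I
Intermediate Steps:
F = ¼ (F = (-2 + 1)²/4 = (¼)*(-1)² = (¼)*1 = ¼ ≈ 0.25000)
G(t) = √(¼ + t) (G(t) = √(t + ¼) = √(¼ + t))
(-31*m)*G(-2) = (-31*18)*(√(1 + 4*(-2))/2) = -279*√(1 - 8) = -279*√(-7) = -279*I*√7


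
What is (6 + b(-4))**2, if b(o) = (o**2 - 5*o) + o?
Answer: 1444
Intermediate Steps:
b(o) = o**2 - 4*o
(6 + b(-4))**2 = (6 - 4*(-4 - 4))**2 = (6 - 4*(-8))**2 = (6 + 32)**2 = 38**2 = 1444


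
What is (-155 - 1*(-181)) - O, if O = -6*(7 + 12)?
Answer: 140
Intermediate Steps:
O = -114 (O = -6*19 = -114)
(-155 - 1*(-181)) - O = (-155 - 1*(-181)) - 1*(-114) = (-155 + 181) + 114 = 26 + 114 = 140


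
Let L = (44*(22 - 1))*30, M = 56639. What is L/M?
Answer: 2520/5149 ≈ 0.48942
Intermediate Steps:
L = 27720 (L = (44*21)*30 = 924*30 = 27720)
L/M = 27720/56639 = 27720*(1/56639) = 2520/5149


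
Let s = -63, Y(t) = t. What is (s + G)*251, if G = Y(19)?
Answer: -11044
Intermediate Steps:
G = 19
(s + G)*251 = (-63 + 19)*251 = -44*251 = -11044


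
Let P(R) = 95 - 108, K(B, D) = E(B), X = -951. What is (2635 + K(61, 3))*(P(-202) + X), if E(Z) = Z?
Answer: -2598944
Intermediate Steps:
K(B, D) = B
P(R) = -13
(2635 + K(61, 3))*(P(-202) + X) = (2635 + 61)*(-13 - 951) = 2696*(-964) = -2598944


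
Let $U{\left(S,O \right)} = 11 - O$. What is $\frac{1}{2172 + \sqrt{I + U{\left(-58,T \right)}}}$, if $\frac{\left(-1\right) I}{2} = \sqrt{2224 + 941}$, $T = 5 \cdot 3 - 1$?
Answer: $\frac{1}{2172 + i \sqrt{3 + 2 \sqrt{3165}}} \approx 0.00046039 - 2.278 \cdot 10^{-6} i$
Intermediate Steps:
$T = 14$ ($T = 15 - 1 = 14$)
$I = - 2 \sqrt{3165}$ ($I = - 2 \sqrt{2224 + 941} = - 2 \sqrt{3165} \approx -112.52$)
$\frac{1}{2172 + \sqrt{I + U{\left(-58,T \right)}}} = \frac{1}{2172 + \sqrt{- 2 \sqrt{3165} + \left(11 - 14\right)}} = \frac{1}{2172 + \sqrt{- 2 \sqrt{3165} - 3}} = \frac{1}{2172 + \sqrt{-3 - 2 \sqrt{3165}}}$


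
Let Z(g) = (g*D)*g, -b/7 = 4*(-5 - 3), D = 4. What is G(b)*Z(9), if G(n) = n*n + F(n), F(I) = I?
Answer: 16329600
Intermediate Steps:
b = 224 (b = -28*(-5 - 3) = -28*(-8) = -7*(-32) = 224)
G(n) = n + n² (G(n) = n*n + n = n² + n = n + n²)
Z(g) = 4*g² (Z(g) = (g*4)*g = (4*g)*g = 4*g²)
G(b)*Z(9) = (224*(1 + 224))*(4*9²) = (224*225)*(4*81) = 50400*324 = 16329600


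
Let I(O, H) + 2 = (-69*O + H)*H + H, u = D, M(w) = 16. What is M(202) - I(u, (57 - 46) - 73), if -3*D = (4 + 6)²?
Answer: 138836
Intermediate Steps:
D = -100/3 (D = -(4 + 6)²/3 = -⅓*10² = -⅓*100 = -100/3 ≈ -33.333)
u = -100/3 ≈ -33.333
I(O, H) = -2 + H + H*(H - 69*O) (I(O, H) = -2 + ((-69*O + H)*H + H) = -2 + ((H - 69*O)*H + H) = -2 + (H*(H - 69*O) + H) = -2 + (H + H*(H - 69*O)) = -2 + H + H*(H - 69*O))
M(202) - I(u, (57 - 46) - 73) = 16 - (-2 + ((57 - 46) - 73) + ((57 - 46) - 73)² - 69*((57 - 46) - 73)*(-100/3)) = 16 - (-2 + (11 - 73) + (11 - 73)² - 69*(11 - 73)*(-100/3)) = 16 - (-2 - 62 + (-62)² - 69*(-62)*(-100/3)) = 16 - (-2 - 62 + 3844 - 142600) = 16 - 1*(-138820) = 16 + 138820 = 138836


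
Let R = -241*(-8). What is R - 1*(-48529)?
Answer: 50457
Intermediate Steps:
R = 1928
R - 1*(-48529) = 1928 - 1*(-48529) = 1928 + 48529 = 50457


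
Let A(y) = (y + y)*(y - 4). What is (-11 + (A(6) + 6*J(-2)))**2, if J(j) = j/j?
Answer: 361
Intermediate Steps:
A(y) = 2*y*(-4 + y) (A(y) = (2*y)*(-4 + y) = 2*y*(-4 + y))
J(j) = 1
(-11 + (A(6) + 6*J(-2)))**2 = (-11 + (2*6*(-4 + 6) + 6*1))**2 = (-11 + (2*6*2 + 6))**2 = (-11 + (24 + 6))**2 = (-11 + 30)**2 = 19**2 = 361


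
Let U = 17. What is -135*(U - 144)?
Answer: 17145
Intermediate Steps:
-135*(U - 144) = -135*(17 - 144) = -135*(-127) = 17145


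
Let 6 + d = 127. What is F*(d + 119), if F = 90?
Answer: 21600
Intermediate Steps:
d = 121 (d = -6 + 127 = 121)
F*(d + 119) = 90*(121 + 119) = 90*240 = 21600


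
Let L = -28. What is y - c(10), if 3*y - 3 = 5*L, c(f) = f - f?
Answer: -137/3 ≈ -45.667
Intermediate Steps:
c(f) = 0
y = -137/3 (y = 1 + (5*(-28))/3 = 1 + (⅓)*(-140) = 1 - 140/3 = -137/3 ≈ -45.667)
y - c(10) = -137/3 - 1*0 = -137/3 + 0 = -137/3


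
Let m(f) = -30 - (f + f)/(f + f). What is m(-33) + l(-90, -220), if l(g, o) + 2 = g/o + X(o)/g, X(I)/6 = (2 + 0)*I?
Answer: -215/66 ≈ -3.2576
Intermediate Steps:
X(I) = 12*I (X(I) = 6*((2 + 0)*I) = 6*(2*I) = 12*I)
m(f) = -31 (m(f) = -30 - 2*f/(2*f) = -30 - 2*f*1/(2*f) = -30 - 1*1 = -30 - 1 = -31)
l(g, o) = -2 + g/o + 12*o/g (l(g, o) = -2 + (g/o + (12*o)/g) = -2 + (g/o + 12*o/g) = -2 + g/o + 12*o/g)
m(-33) + l(-90, -220) = -31 + (-2 - 90/(-220) + 12*(-220)/(-90)) = -31 + (-2 - 90*(-1/220) + 12*(-220)*(-1/90)) = -31 + (-2 + 9/22 + 88/3) = -31 + 1831/66 = -215/66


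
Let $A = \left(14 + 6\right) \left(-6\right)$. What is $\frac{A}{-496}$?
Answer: $\frac{15}{62} \approx 0.24194$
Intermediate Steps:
$A = -120$ ($A = 20 \left(-6\right) = -120$)
$\frac{A}{-496} = - \frac{120}{-496} = \left(-120\right) \left(- \frac{1}{496}\right) = \frac{15}{62}$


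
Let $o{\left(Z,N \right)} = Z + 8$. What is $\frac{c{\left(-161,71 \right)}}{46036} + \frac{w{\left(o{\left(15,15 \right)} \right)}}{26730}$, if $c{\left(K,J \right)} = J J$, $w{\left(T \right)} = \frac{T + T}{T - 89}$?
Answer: $\frac{2222778431}{20303947620} \approx 0.10948$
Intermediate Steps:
$o{\left(Z,N \right)} = 8 + Z$
$w{\left(T \right)} = \frac{2 T}{-89 + T}$
$c{\left(K,J \right)} = J^{2}$
$\frac{c{\left(-161,71 \right)}}{46036} + \frac{w{\left(o{\left(15,15 \right)} \right)}}{26730} = \frac{71^{2}}{46036} + \frac{2 \left(8 + 15\right) \frac{1}{-89 + \left(8 + 15\right)}}{26730} = 5041 \cdot \frac{1}{46036} + 2 \cdot 23 \frac{1}{-89 + 23} \cdot \frac{1}{26730} = \frac{5041}{46036} + 2 \cdot 23 \frac{1}{-66} \cdot \frac{1}{26730} = \frac{5041}{46036} + 2 \cdot 23 \left(- \frac{1}{66}\right) \frac{1}{26730} = \frac{5041}{46036} - \frac{23}{882090} = \frac{2222778431}{20303947620}$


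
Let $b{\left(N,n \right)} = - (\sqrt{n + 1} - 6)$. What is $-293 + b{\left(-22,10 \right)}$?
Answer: $-287 - \sqrt{11} \approx -290.32$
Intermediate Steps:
$b{\left(N,n \right)} = 6 - \sqrt{1 + n}$ ($b{\left(N,n \right)} = - (\sqrt{1 + n} - 6) = - (-6 + \sqrt{1 + n}) = 6 - \sqrt{1 + n}$)
$-293 + b{\left(-22,10 \right)} = -293 + \left(6 - \sqrt{1 + 10}\right) = -293 + \left(6 - \sqrt{11}\right) = -287 - \sqrt{11}$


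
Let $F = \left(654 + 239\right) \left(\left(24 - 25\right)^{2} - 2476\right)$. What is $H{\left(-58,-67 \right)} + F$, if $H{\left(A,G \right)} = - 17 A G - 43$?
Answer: $-2276280$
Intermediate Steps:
$H{\left(A,G \right)} = -43 - 17 A G$ ($H{\left(A,G \right)} = - 17 A G - 43 = -43 - 17 A G$)
$F = -2210175$ ($F = 893 \left(\left(-1\right)^{2} - 2476\right) = 893 \left(1 - 2476\right) = 893 \left(-2475\right) = -2210175$)
$H{\left(-58,-67 \right)} + F = \left(-43 - \left(-986\right) \left(-67\right)\right) - 2210175 = \left(-43 - 66062\right) - 2210175 = -66105 - 2210175 = -2276280$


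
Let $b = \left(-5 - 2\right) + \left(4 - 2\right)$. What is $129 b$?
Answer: $-645$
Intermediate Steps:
$b = -5$ ($b = -7 + \left(4 - 2\right) = -7 + 2 = -5$)
$129 b = 129 \left(-5\right) = -645$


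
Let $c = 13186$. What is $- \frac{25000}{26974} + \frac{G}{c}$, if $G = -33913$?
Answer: $- \frac{622209631}{177839582} \approx -3.4987$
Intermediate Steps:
$- \frac{25000}{26974} + \frac{G}{c} = - \frac{25000}{26974} - \frac{33913}{13186} = \left(-25000\right) \frac{1}{26974} - \frac{33913}{13186} = - \frac{12500}{13487} - \frac{33913}{13186} = - \frac{622209631}{177839582}$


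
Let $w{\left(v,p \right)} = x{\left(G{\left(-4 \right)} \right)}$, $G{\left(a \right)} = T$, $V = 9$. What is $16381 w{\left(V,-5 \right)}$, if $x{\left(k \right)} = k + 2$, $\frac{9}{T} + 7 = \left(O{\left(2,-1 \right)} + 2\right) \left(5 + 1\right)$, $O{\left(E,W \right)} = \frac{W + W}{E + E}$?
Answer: $\frac{212953}{2} \approx 1.0648 \cdot 10^{5}$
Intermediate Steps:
$O{\left(E,W \right)} = \frac{W}{E}$ ($O{\left(E,W \right)} = \frac{2 W}{2 E} = 2 W \frac{1}{2 E} = \frac{W}{E}$)
$T = \frac{9}{2}$ ($T = \frac{9}{-7 + \left(- \frac{1}{2} + 2\right) \left(5 + 1\right)} = \frac{9}{-7 + \left(\left(-1\right) \frac{1}{2} + 2\right) 6} = \frac{9}{-7 + \left(- \frac{1}{2} + 2\right) 6} = \frac{9}{-7 + \frac{3}{2} \cdot 6} = \frac{9}{-7 + 9} = \frac{9}{2} \approx 4.5$)
$G{\left(a \right)} = \frac{9}{2}$
$x{\left(k \right)} = 2 + k$
$w{\left(v,p \right)} = \frac{13}{2}$ ($w{\left(v,p \right)} = 2 + \frac{9}{2} = \frac{13}{2}$)
$16381 w{\left(V,-5 \right)} = 16381 \cdot \frac{13}{2} = \frac{212953}{2}$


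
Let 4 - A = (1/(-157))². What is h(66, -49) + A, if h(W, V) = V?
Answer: -1109206/24649 ≈ -45.000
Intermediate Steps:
A = 98595/24649 (A = 4 - (1/(-157))² = 4 - (-1/157)² = 4 - 1*1/24649 = 4 - 1/24649 = 98595/24649 ≈ 4.0000)
h(66, -49) + A = -49 + 98595/24649 = -1109206/24649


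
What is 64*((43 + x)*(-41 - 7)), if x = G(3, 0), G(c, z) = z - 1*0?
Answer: -132096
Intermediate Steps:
G(c, z) = z (G(c, z) = z + 0 = z)
x = 0
64*((43 + x)*(-41 - 7)) = 64*((43 + 0)*(-41 - 7)) = 64*(43*(-48)) = 64*(-2064) = -132096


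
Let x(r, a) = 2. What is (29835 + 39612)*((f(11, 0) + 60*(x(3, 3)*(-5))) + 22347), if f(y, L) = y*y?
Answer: 1518666996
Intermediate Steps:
f(y, L) = y**2
(29835 + 39612)*((f(11, 0) + 60*(x(3, 3)*(-5))) + 22347) = (29835 + 39612)*((11**2 + 60*(2*(-5))) + 22347) = 69447*((121 + 60*(-10)) + 22347) = 69447*((121 - 600) + 22347) = 69447*(-479 + 22347) = 69447*21868 = 1518666996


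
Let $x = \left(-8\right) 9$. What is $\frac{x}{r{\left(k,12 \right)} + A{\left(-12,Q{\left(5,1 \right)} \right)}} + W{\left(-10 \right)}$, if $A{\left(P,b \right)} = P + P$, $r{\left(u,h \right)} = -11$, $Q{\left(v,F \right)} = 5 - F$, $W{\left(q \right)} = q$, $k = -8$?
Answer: $- \frac{278}{35} \approx -7.9429$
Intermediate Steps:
$A{\left(P,b \right)} = 2 P$
$x = -72$
$\frac{x}{r{\left(k,12 \right)} + A{\left(-12,Q{\left(5,1 \right)} \right)}} + W{\left(-10 \right)} = \frac{1}{-11 + 2 \left(-12\right)} \left(-72\right) - 10 = \frac{1}{-11 - 24} \left(-72\right) - 10 = \frac{1}{-35} \left(-72\right) - 10 = \left(- \frac{1}{35}\right) \left(-72\right) - 10 = \frac{72}{35} - 10 = - \frac{278}{35}$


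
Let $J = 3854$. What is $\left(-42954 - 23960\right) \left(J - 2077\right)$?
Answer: $-118906178$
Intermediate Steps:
$\left(-42954 - 23960\right) \left(J - 2077\right) = \left(-42954 - 23960\right) \left(3854 - 2077\right) = \left(-66914\right) 1777 = -118906178$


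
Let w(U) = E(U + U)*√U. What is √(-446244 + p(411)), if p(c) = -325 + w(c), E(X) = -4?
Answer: √(-446569 - 4*√411) ≈ 668.32*I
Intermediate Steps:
w(U) = -4*√U
p(c) = -325 - 4*√c
√(-446244 + p(411)) = √(-446244 + (-325 - 4*√411)) = √(-446569 - 4*√411)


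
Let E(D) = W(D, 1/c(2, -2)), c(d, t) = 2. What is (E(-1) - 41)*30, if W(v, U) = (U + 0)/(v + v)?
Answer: -2475/2 ≈ -1237.5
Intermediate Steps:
W(v, U) = U/(2*v) (W(v, U) = U/((2*v)) = U*(1/(2*v)) = U/(2*v))
E(D) = 1/(4*D) (E(D) = (½)/(2*D) = (½)*(½)/D = 1/(4*D))
(E(-1) - 41)*30 = ((¼)/(-1) - 41)*30 = ((¼)*(-1) - 41)*30 = (-¼ - 41)*30 = -165/4*30 = -2475/2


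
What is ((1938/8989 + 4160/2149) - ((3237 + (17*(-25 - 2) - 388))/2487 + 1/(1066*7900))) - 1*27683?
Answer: -11199595944139421212607/404583229902469800 ≈ -27682.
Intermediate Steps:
((1938/8989 + 4160/2149) - ((3237 + (17*(-25 - 2) - 388))/2487 + 1/(1066*7900))) - 1*27683 = ((1938*(1/8989) + 4160*(1/2149)) - ((3237 + (17*(-27) - 388))*(1/2487) + (1/1066)*(1/7900))) - 27683 = ((1938/8989 + 4160/2149) - ((3237 + (-459 - 388))*(1/2487) + 1/8421400)) - 27683 = (41559002/19317361 - ((3237 - 847)*(1/2487) + 1/8421400)) - 27683 = (41559002/19317361 - (2390*(1/2487) + 1/8421400)) - 27683 = (41559002/19317361 - (2390/2487 + 1/8421400)) - 27683 = (41559002/19317361 - 1*20127148487/20944021800) - 27683 = (41559002/19317361 - 20127148487/20944021800) - 27683 = 481609250650260793/404583229902469800 - 27683 = -11199595944139421212607/404583229902469800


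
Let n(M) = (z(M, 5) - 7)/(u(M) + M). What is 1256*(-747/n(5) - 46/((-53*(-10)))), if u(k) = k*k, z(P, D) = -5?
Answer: 621549812/265 ≈ 2.3455e+6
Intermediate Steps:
u(k) = k**2
n(M) = -12/(M + M**2) (n(M) = (-5 - 7)/(M**2 + M) = -12/(M + M**2))
1256*(-747/n(5) - 46/((-53*(-10)))) = 1256*(-747/((-12/(5*(1 + 5)))) - 46/((-53*(-10)))) = 1256*(-747/((-12*1/5/6)) - 46/530) = 1256*(-747/((-12*1/5*1/6)) - 46*1/530) = 1256*(-747/(-2/5) - 23/265) = 1256*(-747*(-5/2) - 23/265) = 1256*(3735/2 - 23/265) = 1256*(989729/530) = 621549812/265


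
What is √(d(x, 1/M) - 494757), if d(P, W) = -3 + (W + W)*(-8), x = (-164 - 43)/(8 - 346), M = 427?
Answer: 2*I*√22552275718/427 ≈ 703.39*I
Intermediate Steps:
x = 207/338 (x = -207/(-338) = -207*(-1/338) = 207/338 ≈ 0.61243)
d(P, W) = -3 - 16*W (d(P, W) = -3 + (2*W)*(-8) = -3 - 16*W)
√(d(x, 1/M) - 494757) = √((-3 - 16/427) - 494757) = √(-1297/427 - 494757) = √(-211262536/427) = 2*I*√22552275718/427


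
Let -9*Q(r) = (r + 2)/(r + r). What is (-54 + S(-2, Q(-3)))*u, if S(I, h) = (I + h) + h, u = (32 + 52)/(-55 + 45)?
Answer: 21182/45 ≈ 470.71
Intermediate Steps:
Q(r) = -(2 + r)/(18*r) (Q(r) = -(r + 2)/(9*(r + r)) = -(2 + r)/(9*(2*r)) = -(2 + r)*1/(2*r)/9 = -(2 + r)/(18*r))
u = -42/5 (u = 84/(-10) = 84*(-1/10) = -42/5 ≈ -8.4000)
S(I, h) = I + 2*h
(-54 + S(-2, Q(-3)))*u = (-54 + (-2 + 2*((1/18)*(-2 - 1*(-3))/(-3))))*(-42/5) = (-54 + (-2 + 2*((1/18)*(-1/3)*(-2 + 3))))*(-42/5) = (-54 + (-2 + 2*((1/18)*(-1/3)*1)))*(-42/5) = (-54 + (-2 + 2*(-1/54)))*(-42/5) = (-54 + (-2 - 1/27))*(-42/5) = (-54 - 55/27)*(-42/5) = -1513/27*(-42/5) = 21182/45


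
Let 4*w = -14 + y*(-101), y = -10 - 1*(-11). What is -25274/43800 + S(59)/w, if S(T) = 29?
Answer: -798731/503700 ≈ -1.5857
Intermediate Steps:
y = 1 (y = -10 + 11 = 1)
w = -115/4 (w = (-14 + 1*(-101))/4 = (-14 - 101)/4 = (1/4)*(-115) = -115/4 ≈ -28.750)
-25274/43800 + S(59)/w = -25274/43800 + 29/(-115/4) = -25274*1/43800 + 29*(-4/115) = -12637/21900 - 116/115 = -798731/503700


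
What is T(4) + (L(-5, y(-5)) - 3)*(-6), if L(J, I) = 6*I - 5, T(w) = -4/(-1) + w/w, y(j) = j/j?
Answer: 17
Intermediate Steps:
y(j) = 1
T(w) = 5 (T(w) = -4*(-1) + 1 = 4 + 1 = 5)
L(J, I) = -5 + 6*I
T(4) + (L(-5, y(-5)) - 3)*(-6) = 5 + ((-5 + 6*1) - 3)*(-6) = 5 + ((-5 + 6) - 3)*(-6) = 5 + (1 - 3)*(-6) = 5 - 2*(-6) = 5 + 12 = 17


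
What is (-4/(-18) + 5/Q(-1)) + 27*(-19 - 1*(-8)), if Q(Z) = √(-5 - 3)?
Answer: -2671/9 - 5*I*√2/4 ≈ -296.78 - 1.7678*I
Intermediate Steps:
Q(Z) = 2*I*√2 (Q(Z) = √(-8) = 2*I*√2)
(-4/(-18) + 5/Q(-1)) + 27*(-19 - 1*(-8)) = (-4/(-18) + 5/((2*I*√2))) + 27*(-19 - 1*(-8)) = (-4*(-1/18) + 5*(-I*√2/4)) + 27*(-19 + 8) = (2/9 - 5*I*√2/4) + 27*(-11) = (2/9 - 5*I*√2/4) - 297 = -2671/9 - 5*I*√2/4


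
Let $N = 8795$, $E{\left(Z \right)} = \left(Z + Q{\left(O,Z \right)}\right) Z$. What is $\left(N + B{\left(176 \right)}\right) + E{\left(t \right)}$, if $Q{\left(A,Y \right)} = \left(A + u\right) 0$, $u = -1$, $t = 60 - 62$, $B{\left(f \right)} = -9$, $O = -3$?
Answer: $8790$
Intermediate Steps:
$t = -2$
$Q{\left(A,Y \right)} = 0$ ($Q{\left(A,Y \right)} = \left(A - 1\right) 0 = \left(-1 + A\right) 0 = 0$)
$E{\left(Z \right)} = Z^{2}$ ($E{\left(Z \right)} = \left(Z + 0\right) Z = Z Z = Z^{2}$)
$\left(N + B{\left(176 \right)}\right) + E{\left(t \right)} = \left(8795 - 9\right) + \left(-2\right)^{2} = 8786 + 4 = 8790$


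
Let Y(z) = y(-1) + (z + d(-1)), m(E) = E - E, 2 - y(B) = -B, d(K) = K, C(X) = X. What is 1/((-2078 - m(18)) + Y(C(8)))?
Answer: -1/2070 ≈ -0.00048309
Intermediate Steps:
y(B) = 2 + B (y(B) = 2 - (-1)*B = 2 + B)
m(E) = 0
Y(z) = z (Y(z) = (2 - 1) + (z - 1) = 1 + (-1 + z) = z)
1/((-2078 - m(18)) + Y(C(8))) = 1/((-2078 - 1*0) + 8) = 1/((-2078 + 0) + 8) = 1/(-2078 + 8) = 1/(-2070) = -1/2070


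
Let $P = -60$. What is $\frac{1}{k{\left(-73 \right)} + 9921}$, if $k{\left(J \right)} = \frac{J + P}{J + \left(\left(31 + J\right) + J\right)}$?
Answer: $\frac{188}{1865281} \approx 0.00010079$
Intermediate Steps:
$k{\left(J \right)} = \frac{-60 + J}{31 + 3 J}$ ($k{\left(J \right)} = \frac{J - 60}{J + \left(\left(31 + J\right) + J\right)} = \frac{-60 + J}{J + \left(31 + 2 J\right)} = \frac{-60 + J}{31 + 3 J}$)
$\frac{1}{k{\left(-73 \right)} + 9921} = \frac{1}{\frac{-60 - 73}{31 + 3 \left(-73\right)} + 9921} = \frac{1}{\frac{1}{31 - 219} \left(-133\right) + 9921} = \frac{1}{\frac{1}{-188} \left(-133\right) + 9921} = \frac{1}{\left(- \frac{1}{188}\right) \left(-133\right) + 9921} = \frac{1}{\frac{133}{188} + 9921} = \frac{1}{\frac{1865281}{188}} = \frac{188}{1865281}$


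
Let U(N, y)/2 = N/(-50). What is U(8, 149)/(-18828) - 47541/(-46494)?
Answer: 207202969/202636350 ≈ 1.0225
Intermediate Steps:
U(N, y) = -N/25 (U(N, y) = 2*(N/(-50)) = 2*(N*(-1/50)) = 2*(-N/50) = -N/25)
U(8, 149)/(-18828) - 47541/(-46494) = -1/25*8/(-18828) - 47541/(-46494) = -8/25*(-1/18828) - 47541*(-1/46494) = 2/117675 + 15847/15498 = 207202969/202636350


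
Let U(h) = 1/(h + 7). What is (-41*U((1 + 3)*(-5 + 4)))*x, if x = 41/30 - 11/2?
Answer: 2542/45 ≈ 56.489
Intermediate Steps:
x = -62/15 (x = 41*(1/30) - 11*½ = 41/30 - 11/2 = -62/15 ≈ -4.1333)
U(h) = 1/(7 + h)
(-41*U((1 + 3)*(-5 + 4)))*x = -41/(7 + (1 + 3)*(-5 + 4))*(-62/15) = -41/(7 + 4*(-1))*(-62/15) = -41/(7 - 4)*(-62/15) = -41/3*(-62/15) = 2542/45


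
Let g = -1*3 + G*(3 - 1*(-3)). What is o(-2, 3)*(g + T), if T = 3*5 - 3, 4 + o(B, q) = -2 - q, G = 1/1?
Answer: -135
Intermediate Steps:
G = 1
o(B, q) = -6 - q (o(B, q) = -4 + (-2 - q) = -6 - q)
g = 3 (g = -1*3 + 1*(3 - 1*(-3)) = -3 + 1*(3 + 3) = -3 + 1*6 = -3 + 6 = 3)
T = 12 (T = 15 - 3 = 12)
o(-2, 3)*(g + T) = (-6 - 1*3)*(3 + 12) = (-6 - 3)*15 = -9*15 = -135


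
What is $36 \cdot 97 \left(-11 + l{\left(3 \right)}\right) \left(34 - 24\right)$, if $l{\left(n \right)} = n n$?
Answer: $-69840$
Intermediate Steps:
$l{\left(n \right)} = n^{2}$
$36 \cdot 97 \left(-11 + l{\left(3 \right)}\right) \left(34 - 24\right) = 36 \cdot 97 \left(-11 + 3^{2}\right) \left(34 - 24\right) = 3492 \left(-11 + 9\right) 10 = 3492 \left(\left(-2\right) 10\right) = 3492 \left(-20\right) = -69840$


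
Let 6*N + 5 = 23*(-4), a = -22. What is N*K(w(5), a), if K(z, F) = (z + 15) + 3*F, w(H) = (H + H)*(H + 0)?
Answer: 97/6 ≈ 16.167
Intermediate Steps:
w(H) = 2*H**2 (w(H) = (2*H)*H = 2*H**2)
N = -97/6 (N = -5/6 + (23*(-4))/6 = -5/6 + (1/6)*(-92) = -5/6 - 46/3 = -97/6 ≈ -16.167)
K(z, F) = 15 + z + 3*F (K(z, F) = (15 + z) + 3*F = 15 + z + 3*F)
N*K(w(5), a) = -97*(15 + 2*5**2 + 3*(-22))/6 = -97*(15 + 2*25 - 66)/6 = -97*(15 + 50 - 66)/6 = -97/6*(-1) = 97/6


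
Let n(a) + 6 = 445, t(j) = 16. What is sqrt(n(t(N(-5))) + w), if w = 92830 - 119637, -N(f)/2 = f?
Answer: 16*I*sqrt(103) ≈ 162.38*I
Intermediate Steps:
N(f) = -2*f
n(a) = 439 (n(a) = -6 + 445 = 439)
w = -26807
sqrt(n(t(N(-5))) + w) = sqrt(439 - 26807) = sqrt(-26368) = 16*I*sqrt(103)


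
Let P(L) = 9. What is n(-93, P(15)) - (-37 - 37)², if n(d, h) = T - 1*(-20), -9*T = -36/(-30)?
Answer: -81842/15 ≈ -5456.1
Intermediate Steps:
T = -2/15 (T = -(-4)/(-30) = -(-4)*(-1)/30 = -⅑*6/5 = -2/15 ≈ -0.13333)
n(d, h) = 298/15 (n(d, h) = -2/15 - 1*(-20) = -2/15 + 20 = 298/15)
n(-93, P(15)) - (-37 - 37)² = 298/15 - (-37 - 37)² = 298/15 - 1*(-74)² = 298/15 - 1*5476 = 298/15 - 5476 = -81842/15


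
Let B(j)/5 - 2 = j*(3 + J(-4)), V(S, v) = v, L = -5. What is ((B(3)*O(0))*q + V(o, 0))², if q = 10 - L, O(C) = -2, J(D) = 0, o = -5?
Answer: 2722500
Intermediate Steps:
B(j) = 10 + 15*j (B(j) = 10 + 5*(j*(3 + 0)) = 10 + 5*(j*3) = 10 + 5*(3*j) = 10 + 15*j)
q = 15 (q = 10 - 1*(-5) = 10 + 5 = 15)
((B(3)*O(0))*q + V(o, 0))² = (((10 + 15*3)*(-2))*15 + 0)² = (((10 + 45)*(-2))*15 + 0)² = ((55*(-2))*15 + 0)² = (-110*15 + 0)² = (-1650 + 0)² = (-1650)² = 2722500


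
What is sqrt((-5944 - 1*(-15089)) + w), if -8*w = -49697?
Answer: sqrt(245714)/4 ≈ 123.92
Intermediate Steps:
w = 49697/8 (w = -1/8*(-49697) = 49697/8 ≈ 6212.1)
sqrt((-5944 - 1*(-15089)) + w) = sqrt((-5944 - 1*(-15089)) + 49697/8) = sqrt((-5944 + 15089) + 49697/8) = sqrt(9145 + 49697/8) = sqrt(122857/8) = sqrt(245714)/4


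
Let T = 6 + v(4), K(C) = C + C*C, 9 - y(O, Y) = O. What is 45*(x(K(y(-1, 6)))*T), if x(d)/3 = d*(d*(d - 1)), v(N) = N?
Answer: 1780515000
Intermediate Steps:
y(O, Y) = 9 - O
K(C) = C + C²
T = 10 (T = 6 + 4 = 10)
x(d) = 3*d²*(-1 + d) (x(d) = 3*(d*(d*(d - 1))) = 3*(d*(d*(-1 + d))) = 3*(d²*(-1 + d)) = 3*d²*(-1 + d))
45*(x(K(y(-1, 6)))*T) = 45*((3*((9 - 1*(-1))*(1 + (9 - 1*(-1))))²*(-1 + (9 - 1*(-1))*(1 + (9 - 1*(-1)))))*10) = 45*((3*((9 + 1)*(1 + (9 + 1)))²*(-1 + (9 + 1)*(1 + (9 + 1))))*10) = 45*((3*(10*(1 + 10))²*(-1 + 10*(1 + 10)))*10) = 45*((3*(10*11)²*(-1 + 10*11))*10) = 45*((3*110²*(-1 + 110))*10) = 45*((3*12100*109)*10) = 45*(3956700*10) = 45*39567000 = 1780515000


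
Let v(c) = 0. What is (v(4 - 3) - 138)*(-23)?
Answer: 3174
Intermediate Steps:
(v(4 - 3) - 138)*(-23) = (0 - 138)*(-23) = -138*(-23) = 3174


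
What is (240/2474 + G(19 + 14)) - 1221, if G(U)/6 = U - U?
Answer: -1510257/1237 ≈ -1220.9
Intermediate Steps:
G(U) = 0 (G(U) = 6*(U - U) = 6*0 = 0)
(240/2474 + G(19 + 14)) - 1221 = (240/2474 + 0) - 1221 = (240*(1/2474) + 0) - 1221 = (120/1237 + 0) - 1221 = 120/1237 - 1221 = -1510257/1237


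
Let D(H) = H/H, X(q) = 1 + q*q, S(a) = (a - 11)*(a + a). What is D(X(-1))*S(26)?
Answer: 780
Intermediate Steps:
S(a) = 2*a*(-11 + a) (S(a) = (-11 + a)*(2*a) = 2*a*(-11 + a))
X(q) = 1 + q**2
D(H) = 1
D(X(-1))*S(26) = 1*(2*26*(-11 + 26)) = 1*(2*26*15) = 1*780 = 780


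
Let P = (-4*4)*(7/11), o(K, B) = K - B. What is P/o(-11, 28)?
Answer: 112/429 ≈ 0.26107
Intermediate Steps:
P = -112/11 ≈ -10.182
P/o(-11, 28) = -112/(11*(-11 - 1*28)) = -112/(11*(-11 - 28)) = -112/11/(-39) = -112/11*(-1/39) = 112/429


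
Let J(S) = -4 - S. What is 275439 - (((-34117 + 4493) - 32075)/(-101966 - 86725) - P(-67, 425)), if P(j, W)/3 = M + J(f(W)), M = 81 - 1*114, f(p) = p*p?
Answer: -50295081676/188691 ≈ -2.6655e+5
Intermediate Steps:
f(p) = p**2
M = -33 (M = 81 - 114 = -33)
P(j, W) = -111 - 3*W**2 (P(j, W) = 3*(-33 + (-4 - W**2)) = 3*(-37 - W**2) = -111 - 3*W**2)
275439 - (((-34117 + 4493) - 32075)/(-101966 - 86725) - P(-67, 425)) = 275439 - (((-34117 + 4493) - 32075)/(-101966 - 86725) - (-111 - 3*425**2)) = 275439 - ((-29624 - 32075)/(-188691) - (-111 - 3*180625)) = 275439 - (-61699*(-1/188691) - (-111 - 541875)) = 275439 - (61699/188691 - 1*(-541986)) = 275439 - (61699/188691 + 541986) = 275439 - 1*102267942025/188691 = 275439 - 102267942025/188691 = -50295081676/188691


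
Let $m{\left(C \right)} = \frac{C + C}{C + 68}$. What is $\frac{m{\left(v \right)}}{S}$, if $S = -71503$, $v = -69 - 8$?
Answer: $- \frac{154}{643527} \approx -0.00023931$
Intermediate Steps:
$v = -77$
$m{\left(C \right)} = \frac{2 C}{68 + C}$
$\frac{m{\left(v \right)}}{S} = \frac{2 \left(-77\right) \frac{1}{68 - 77}}{-71503} = 2 \left(-77\right) \frac{1}{-9} \left(- \frac{1}{71503}\right) = 2 \left(-77\right) \left(- \frac{1}{9}\right) \left(- \frac{1}{71503}\right) = \frac{154}{9} \left(- \frac{1}{71503}\right) = - \frac{154}{643527}$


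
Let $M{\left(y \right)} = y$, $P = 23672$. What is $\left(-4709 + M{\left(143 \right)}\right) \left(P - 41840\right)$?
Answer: $82955088$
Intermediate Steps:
$\left(-4709 + M{\left(143 \right)}\right) \left(P - 41840\right) = \left(-4709 + 143\right) \left(23672 - 41840\right) = \left(-4566\right) \left(-18168\right) = 82955088$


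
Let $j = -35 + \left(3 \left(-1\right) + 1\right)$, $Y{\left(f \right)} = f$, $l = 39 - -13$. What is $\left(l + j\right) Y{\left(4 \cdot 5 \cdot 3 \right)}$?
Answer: $900$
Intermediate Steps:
$l = 52$ ($l = 39 + 13 = 52$)
$j = -37$ ($j = -35 + \left(-3 + 1\right) = -35 - 2 = -37$)
$\left(l + j\right) Y{\left(4 \cdot 5 \cdot 3 \right)} = \left(52 - 37\right) 4 \cdot 5 \cdot 3 = 15 \cdot 20 \cdot 3 = 15 \cdot 60 = 900$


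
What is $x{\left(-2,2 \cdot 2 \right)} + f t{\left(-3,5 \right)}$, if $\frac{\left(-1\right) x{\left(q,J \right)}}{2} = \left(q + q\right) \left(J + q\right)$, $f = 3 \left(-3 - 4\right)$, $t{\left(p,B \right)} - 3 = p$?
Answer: $16$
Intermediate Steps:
$t{\left(p,B \right)} = 3 + p$
$f = -21$ ($f = 3 \left(-3 - 4\right) = 3 \left(-7\right) = -21$)
$x{\left(q,J \right)} = - 4 q \left(J + q\right)$ ($x{\left(q,J \right)} = - 2 \left(q + q\right) \left(J + q\right) = - 2 \cdot 2 q \left(J + q\right) = - 4 q \left(J + q\right)$)
$x{\left(-2,2 \cdot 2 \right)} + f t{\left(-3,5 \right)} = \left(-4\right) \left(-2\right) \left(2 \cdot 2 - 2\right) - 21 \left(3 - 3\right) = \left(-4\right) \left(-2\right) \left(4 - 2\right) - 0 = \left(-4\right) \left(-2\right) 2 + 0 = 16 + 0 = 16$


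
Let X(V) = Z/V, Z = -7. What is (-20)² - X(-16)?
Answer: 6393/16 ≈ 399.56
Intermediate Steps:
X(V) = -7/V
(-20)² - X(-16) = (-20)² - (-7)/(-16) = 400 - (-7)*(-1)/16 = 400 - 1*7/16 = 400 - 7/16 = 6393/16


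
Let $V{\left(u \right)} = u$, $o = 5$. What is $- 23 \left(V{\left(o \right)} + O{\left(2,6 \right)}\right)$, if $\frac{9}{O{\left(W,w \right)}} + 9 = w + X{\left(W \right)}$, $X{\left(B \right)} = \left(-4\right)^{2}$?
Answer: $- \frac{1702}{13} \approx -130.92$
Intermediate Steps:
$X{\left(B \right)} = 16$
$O{\left(W,w \right)} = \frac{9}{7 + w}$ ($O{\left(W,w \right)} = \frac{9}{-9 + \left(w + 16\right)} = \frac{9}{-9 + \left(16 + w\right)} = \frac{9}{7 + w}$)
$- 23 \left(V{\left(o \right)} + O{\left(2,6 \right)}\right) = - 23 \left(5 + \frac{9}{7 + 6}\right) = - 23 \left(5 + \frac{9}{13}\right) = \left(-23\right) \frac{74}{13} = - \frac{1702}{13}$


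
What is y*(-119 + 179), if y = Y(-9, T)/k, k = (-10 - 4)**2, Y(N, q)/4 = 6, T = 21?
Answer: 360/49 ≈ 7.3469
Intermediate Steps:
Y(N, q) = 24 (Y(N, q) = 4*6 = 24)
k = 196 (k = (-14)**2 = 196)
y = 6/49 (y = 24/196 = 24*(1/196) = 6/49 ≈ 0.12245)
y*(-119 + 179) = 6*(-119 + 179)/49 = (6/49)*60 = 360/49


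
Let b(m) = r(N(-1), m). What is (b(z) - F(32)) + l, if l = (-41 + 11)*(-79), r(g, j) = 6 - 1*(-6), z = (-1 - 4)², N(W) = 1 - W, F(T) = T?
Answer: 2350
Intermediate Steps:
z = 25 (z = (-5)² = 25)
r(g, j) = 12 (r(g, j) = 6 + 6 = 12)
b(m) = 12
l = 2370 (l = -30*(-79) = 2370)
(b(z) - F(32)) + l = (12 - 1*32) + 2370 = (12 - 32) + 2370 = -20 + 2370 = 2350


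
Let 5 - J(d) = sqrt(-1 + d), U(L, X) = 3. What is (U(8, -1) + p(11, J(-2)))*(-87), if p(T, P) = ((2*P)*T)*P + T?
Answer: -43326 + 19140*I*sqrt(3) ≈ -43326.0 + 33151.0*I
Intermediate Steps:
J(d) = 5 - sqrt(-1 + d)
p(T, P) = T + 2*T*P**2 (p(T, P) = (2*P*T)*P + T = 2*T*P**2 + T = T + 2*T*P**2)
(U(8, -1) + p(11, J(-2)))*(-87) = (3 + 11*(1 + 2*(5 - sqrt(-1 - 2))**2))*(-87) = (3 + 11*(1 + 2*(5 - sqrt(-3))**2))*(-87) = (3 + 11*(1 + 2*(5 - I*sqrt(3))**2))*(-87) = (3 + (11 + 22*(5 - I*sqrt(3))**2))*(-87) = (14 + 22*(5 - I*sqrt(3))**2)*(-87) = -1218 - 1914*(5 - I*sqrt(3))**2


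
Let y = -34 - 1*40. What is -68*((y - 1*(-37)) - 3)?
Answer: 2720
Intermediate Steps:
y = -74 (y = -34 - 40 = -74)
-68*((y - 1*(-37)) - 3) = -68*((-74 - 1*(-37)) - 3) = -68*((-74 + 37) - 3) = -68*(-37 - 3) = -68*(-40) = 2720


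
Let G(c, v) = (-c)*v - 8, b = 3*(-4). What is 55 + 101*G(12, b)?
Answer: 13791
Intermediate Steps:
b = -12
G(c, v) = -8 - c*v (G(c, v) = -c*v - 8 = -8 - c*v)
55 + 101*G(12, b) = 55 + 101*(-8 - 1*12*(-12)) = 55 + 101*(-8 + 144) = 55 + 101*136 = 55 + 13736 = 13791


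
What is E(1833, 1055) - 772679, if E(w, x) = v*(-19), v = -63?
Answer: -771482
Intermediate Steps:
E(w, x) = 1197 (E(w, x) = -63*(-19) = 1197)
E(1833, 1055) - 772679 = 1197 - 772679 = -771482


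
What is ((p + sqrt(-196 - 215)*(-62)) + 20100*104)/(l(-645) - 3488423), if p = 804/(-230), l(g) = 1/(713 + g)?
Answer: -81327864/135718745 + 4216*I*sqrt(411)/237212763 ≈ -0.59924 + 0.00036032*I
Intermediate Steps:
p = -402/115 (p = 804*(-1/230) = -402/115 ≈ -3.4957)
((p + sqrt(-196 - 215)*(-62)) + 20100*104)/(l(-645) - 3488423) = ((-402/115 + sqrt(-196 - 215)*(-62)) + 20100*104)/(1/(713 - 645) - 3488423) = ((-402/115 + sqrt(-411)*(-62)) + 2090400)/(1/68 - 3488423) = ((-402/115 + (I*sqrt(411))*(-62)) + 2090400)/(1/68 - 3488423) = ((-402/115 - 62*I*sqrt(411)) + 2090400)/(-237212763/68) = (240395598/115 - 62*I*sqrt(411))*(-68/237212763) = -81327864/135718745 + 4216*I*sqrt(411)/237212763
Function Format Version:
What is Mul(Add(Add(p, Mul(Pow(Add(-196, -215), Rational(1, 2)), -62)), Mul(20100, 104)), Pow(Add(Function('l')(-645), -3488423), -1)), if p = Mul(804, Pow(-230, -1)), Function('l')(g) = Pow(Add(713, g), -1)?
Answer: Add(Rational(-81327864, 135718745), Mul(Rational(4216, 237212763), I, Pow(411, Rational(1, 2)))) ≈ Add(-0.59924, Mul(0.00036032, I))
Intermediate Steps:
p = Rational(-402, 115) (p = Mul(804, Rational(-1, 230)) = Rational(-402, 115) ≈ -3.4957)
Mul(Add(Add(p, Mul(Pow(Add(-196, -215), Rational(1, 2)), -62)), Mul(20100, 104)), Pow(Add(Function('l')(-645), -3488423), -1)) = Mul(Add(Add(Rational(-402, 115), Mul(Pow(Add(-196, -215), Rational(1, 2)), -62)), Mul(20100, 104)), Pow(Add(Pow(Add(713, -645), -1), -3488423), -1)) = Mul(Add(Add(Rational(-402, 115), Mul(Pow(-411, Rational(1, 2)), -62)), 2090400), Pow(Add(Pow(68, -1), -3488423), -1)) = Mul(Add(Add(Rational(-402, 115), Mul(Mul(I, Pow(411, Rational(1, 2))), -62)), 2090400), Pow(Add(Rational(1, 68), -3488423), -1)) = Mul(Add(Add(Rational(-402, 115), Mul(-62, I, Pow(411, Rational(1, 2)))), 2090400), Pow(Rational(-237212763, 68), -1)) = Mul(Add(Rational(240395598, 115), Mul(-62, I, Pow(411, Rational(1, 2)))), Rational(-68, 237212763)) = Add(Rational(-81327864, 135718745), Mul(Rational(4216, 237212763), I, Pow(411, Rational(1, 2))))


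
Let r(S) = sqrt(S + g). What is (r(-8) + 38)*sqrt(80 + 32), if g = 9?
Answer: 156*sqrt(7) ≈ 412.74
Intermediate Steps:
r(S) = sqrt(9 + S) (r(S) = sqrt(S + 9) = sqrt(9 + S))
(r(-8) + 38)*sqrt(80 + 32) = (sqrt(9 - 8) + 38)*sqrt(80 + 32) = (sqrt(1) + 38)*sqrt(112) = (1 + 38)*(4*sqrt(7)) = 39*(4*sqrt(7)) = 156*sqrt(7)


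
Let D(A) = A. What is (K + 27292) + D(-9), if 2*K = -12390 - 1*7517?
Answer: 34659/2 ≈ 17330.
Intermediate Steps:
K = -19907/2 (K = (-12390 - 1*7517)/2 = (-12390 - 7517)/2 = (½)*(-19907) = -19907/2 ≈ -9953.5)
(K + 27292) + D(-9) = (-19907/2 + 27292) - 9 = 34677/2 - 9 = 34659/2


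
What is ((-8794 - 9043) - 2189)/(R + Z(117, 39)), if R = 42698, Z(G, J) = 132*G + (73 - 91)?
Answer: -10013/29062 ≈ -0.34454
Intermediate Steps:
Z(G, J) = -18 + 132*G (Z(G, J) = 132*G - 18 = -18 + 132*G)
((-8794 - 9043) - 2189)/(R + Z(117, 39)) = ((-8794 - 9043) - 2189)/(42698 + (-18 + 132*117)) = (-17837 - 2189)/(42698 + (-18 + 15444)) = -20026/(42698 + 15426) = -20026/58124 = -20026*1/58124 = -10013/29062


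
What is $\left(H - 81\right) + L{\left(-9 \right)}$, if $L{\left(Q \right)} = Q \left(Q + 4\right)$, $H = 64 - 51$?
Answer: $-23$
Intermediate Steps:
$H = 13$ ($H = 64 - 51 = 13$)
$L{\left(Q \right)} = Q \left(4 + Q\right)$
$\left(H - 81\right) + L{\left(-9 \right)} = \left(13 - 81\right) - 9 \left(4 - 9\right) = -68 - -45 = -68 + 45 = -23$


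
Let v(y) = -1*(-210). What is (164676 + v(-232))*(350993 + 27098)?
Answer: 62341912626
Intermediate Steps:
v(y) = 210
(164676 + v(-232))*(350993 + 27098) = (164676 + 210)*(350993 + 27098) = 164886*378091 = 62341912626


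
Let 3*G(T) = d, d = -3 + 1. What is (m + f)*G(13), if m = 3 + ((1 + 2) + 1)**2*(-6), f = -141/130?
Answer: 4077/65 ≈ 62.723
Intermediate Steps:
d = -2
G(T) = -2/3 (G(T) = (1/3)*(-2) = -2/3)
f = -141/130 (f = -141*1/130 = -141/130 ≈ -1.0846)
m = -93 (m = 3 + (3 + 1)**2*(-6) = 3 + 4**2*(-6) = 3 + 16*(-6) = 3 - 96 = -93)
(m + f)*G(13) = (-93 - 141/130)*(-2/3) = -12231/130*(-2/3) = 4077/65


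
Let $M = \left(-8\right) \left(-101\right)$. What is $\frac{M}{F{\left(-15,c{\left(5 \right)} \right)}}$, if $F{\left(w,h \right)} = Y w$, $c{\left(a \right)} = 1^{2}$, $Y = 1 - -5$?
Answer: $- \frac{404}{45} \approx -8.9778$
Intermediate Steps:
$Y = 6$ ($Y = 1 + 5 = 6$)
$c{\left(a \right)} = 1$
$F{\left(w,h \right)} = 6 w$
$M = 808$
$\frac{M}{F{\left(-15,c{\left(5 \right)} \right)}} = \frac{808}{6 \left(-15\right)} = \frac{808}{-90} = 808 \left(- \frac{1}{90}\right) = - \frac{404}{45}$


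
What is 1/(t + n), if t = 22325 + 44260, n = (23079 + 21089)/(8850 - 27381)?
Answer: 18531/1233842467 ≈ 1.5019e-5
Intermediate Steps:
n = -44168/18531 (n = 44168/(-18531) = 44168*(-1/18531) = -44168/18531 ≈ -2.3835)
t = 66585
1/(t + n) = 1/(66585 - 44168/18531) = 1/(1233842467/18531) = 18531/1233842467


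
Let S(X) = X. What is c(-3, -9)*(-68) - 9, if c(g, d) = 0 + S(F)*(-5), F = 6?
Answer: 2031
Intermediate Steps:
c(g, d) = -30 (c(g, d) = 0 + 6*(-5) = 0 - 30 = -30)
c(-3, -9)*(-68) - 9 = -30*(-68) - 9 = 2040 - 9 = 2031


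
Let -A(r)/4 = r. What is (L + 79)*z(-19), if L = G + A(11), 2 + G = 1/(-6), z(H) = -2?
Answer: -197/3 ≈ -65.667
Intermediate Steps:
A(r) = -4*r
G = -13/6 (G = -2 + 1/(-6) = -2 - ⅙ = -13/6 ≈ -2.1667)
L = -277/6 (L = -13/6 - 4*11 = -13/6 - 44 = -277/6 ≈ -46.167)
(L + 79)*z(-19) = (-277/6 + 79)*(-2) = (197/6)*(-2) = -197/3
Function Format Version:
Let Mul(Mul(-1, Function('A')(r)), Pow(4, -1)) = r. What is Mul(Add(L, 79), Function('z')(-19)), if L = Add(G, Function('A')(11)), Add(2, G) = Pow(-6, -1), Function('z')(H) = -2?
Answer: Rational(-197, 3) ≈ -65.667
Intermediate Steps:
Function('A')(r) = Mul(-4, r)
G = Rational(-13, 6) (G = Add(-2, Pow(-6, -1)) = Add(-2, Rational(-1, 6)) = Rational(-13, 6) ≈ -2.1667)
L = Rational(-277, 6) (L = Add(Rational(-13, 6), Mul(-4, 11)) = Add(Rational(-13, 6), -44) = Rational(-277, 6) ≈ -46.167)
Mul(Add(L, 79), Function('z')(-19)) = Mul(Add(Rational(-277, 6), 79), -2) = Mul(Rational(197, 6), -2) = Rational(-197, 3)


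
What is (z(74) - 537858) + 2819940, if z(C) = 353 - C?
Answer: 2282361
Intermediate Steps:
(z(74) - 537858) + 2819940 = ((353 - 1*74) - 537858) + 2819940 = ((353 - 74) - 537858) + 2819940 = (279 - 537858) + 2819940 = -537579 + 2819940 = 2282361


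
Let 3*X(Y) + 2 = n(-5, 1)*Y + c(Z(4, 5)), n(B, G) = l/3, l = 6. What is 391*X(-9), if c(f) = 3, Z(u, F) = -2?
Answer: -6647/3 ≈ -2215.7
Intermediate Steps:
n(B, G) = 2 (n(B, G) = 6/3 = 6*(1/3) = 2)
X(Y) = 1/3 + 2*Y/3 (X(Y) = -2/3 + (2*Y + 3)/3 = -2/3 + (3 + 2*Y)/3 = -2/3 + (1 + 2*Y/3) = 1/3 + 2*Y/3)
391*X(-9) = 391*(1/3 + (2/3)*(-9)) = 391*(1/3 - 6) = 391*(-17/3) = -6647/3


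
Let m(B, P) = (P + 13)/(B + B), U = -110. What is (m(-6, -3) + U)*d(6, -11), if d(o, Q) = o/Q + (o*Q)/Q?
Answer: -6650/11 ≈ -604.54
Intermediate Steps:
d(o, Q) = o + o/Q (d(o, Q) = o/Q + (Q*o)/Q = o/Q + o = o + o/Q)
m(B, P) = (13 + P)/(2*B) (m(B, P) = (13 + P)/((2*B)) = (13 + P)*(1/(2*B)) = (13 + P)/(2*B))
(m(-6, -3) + U)*d(6, -11) = ((1/2)*(13 - 3)/(-6) - 110)*(6 + 6/(-11)) = ((1/2)*(-1/6)*10 - 110)*(6 + 6*(-1/11)) = (-5/6 - 110)*(6 - 6/11) = -665/6*60/11 = -6650/11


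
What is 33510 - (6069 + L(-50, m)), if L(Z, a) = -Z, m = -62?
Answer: 27391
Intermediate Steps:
33510 - (6069 + L(-50, m)) = 33510 - (6069 - 1*(-50)) = 33510 - (6069 + 50) = 33510 - 1*6119 = 33510 - 6119 = 27391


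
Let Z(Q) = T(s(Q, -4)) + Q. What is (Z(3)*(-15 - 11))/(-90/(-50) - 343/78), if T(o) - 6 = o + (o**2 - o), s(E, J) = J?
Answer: 253500/1013 ≈ 250.25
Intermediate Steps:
T(o) = 6 + o**2 (T(o) = 6 + (o + (o**2 - o)) = 6 + o**2)
Z(Q) = 22 + Q (Z(Q) = (6 + (-4)**2) + Q = (6 + 16) + Q = 22 + Q)
(Z(3)*(-15 - 11))/(-90/(-50) - 343/78) = ((22 + 3)*(-15 - 11))/(-90/(-50) - 343/78) = (25*(-26))/(-90*(-1/50) - 343*1/78) = -650/(9/5 - 343/78) = -650/(-1013/390) = -650*(-390/1013) = 253500/1013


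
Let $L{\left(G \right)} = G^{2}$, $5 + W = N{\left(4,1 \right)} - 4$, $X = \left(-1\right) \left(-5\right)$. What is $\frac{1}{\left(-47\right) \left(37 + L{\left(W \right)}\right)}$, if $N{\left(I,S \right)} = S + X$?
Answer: $- \frac{1}{2162} \approx -0.00046253$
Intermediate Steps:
$X = 5$
$N{\left(I,S \right)} = 5 + S$ ($N{\left(I,S \right)} = S + 5 = 5 + S$)
$W = -3$ ($W = -5 + \left(\left(5 + 1\right) - 4\right) = -5 + \left(6 - 4\right) = -5 + 2 = -3$)
$\frac{1}{\left(-47\right) \left(37 + L{\left(W \right)}\right)} = \frac{1}{\left(-47\right) \left(37 + \left(-3\right)^{2}\right)} = \frac{1}{\left(-47\right) \left(37 + 9\right)} = \frac{1}{\left(-47\right) 46} = \frac{1}{-2162} = - \frac{1}{2162}$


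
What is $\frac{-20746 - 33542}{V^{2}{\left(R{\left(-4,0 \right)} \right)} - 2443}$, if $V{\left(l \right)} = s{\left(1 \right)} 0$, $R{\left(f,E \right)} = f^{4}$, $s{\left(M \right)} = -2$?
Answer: $\frac{54288}{2443} \approx 22.222$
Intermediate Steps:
$V{\left(l \right)} = 0$ ($V{\left(l \right)} = \left(-2\right) 0 = 0$)
$\frac{-20746 - 33542}{V^{2}{\left(R{\left(-4,0 \right)} \right)} - 2443} = \frac{-20746 - 33542}{0^{2} - 2443} = - \frac{54288}{0 - 2443} = - \frac{54288}{-2443} = \left(-54288\right) \left(- \frac{1}{2443}\right) = \frac{54288}{2443}$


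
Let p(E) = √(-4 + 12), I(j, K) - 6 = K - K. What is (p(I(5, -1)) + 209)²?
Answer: 43689 + 836*√2 ≈ 44871.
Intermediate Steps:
I(j, K) = 6 (I(j, K) = 6 + (K - K) = 6 + 0 = 6)
p(E) = 2*√2 (p(E) = √8 = 2*√2)
(p(I(5, -1)) + 209)² = (2*√2 + 209)² = (209 + 2*√2)²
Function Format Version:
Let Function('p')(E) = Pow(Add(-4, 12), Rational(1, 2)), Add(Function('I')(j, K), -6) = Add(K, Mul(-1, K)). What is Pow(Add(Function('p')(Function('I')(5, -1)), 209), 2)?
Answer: Add(43689, Mul(836, Pow(2, Rational(1, 2)))) ≈ 44871.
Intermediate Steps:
Function('I')(j, K) = 6 (Function('I')(j, K) = Add(6, Add(K, Mul(-1, K))) = Add(6, 0) = 6)
Function('p')(E) = Mul(2, Pow(2, Rational(1, 2))) (Function('p')(E) = Pow(8, Rational(1, 2)) = Mul(2, Pow(2, Rational(1, 2))))
Pow(Add(Function('p')(Function('I')(5, -1)), 209), 2) = Pow(Add(Mul(2, Pow(2, Rational(1, 2))), 209), 2) = Pow(Add(209, Mul(2, Pow(2, Rational(1, 2)))), 2)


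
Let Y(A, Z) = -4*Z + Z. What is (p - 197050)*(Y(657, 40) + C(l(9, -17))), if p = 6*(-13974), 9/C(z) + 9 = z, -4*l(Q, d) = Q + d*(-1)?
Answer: 1049981772/31 ≈ 3.3870e+7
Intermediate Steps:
Y(A, Z) = -3*Z
l(Q, d) = -Q/4 + d/4 (l(Q, d) = -(Q + d*(-1))/4 = -(Q - d)/4 = -Q/4 + d/4)
C(z) = 9/(-9 + z)
p = -83844
(p - 197050)*(Y(657, 40) + C(l(9, -17))) = (-83844 - 197050)*(-3*40 + 9/(-9 + (-1/4*9 + (1/4)*(-17)))) = -280894*(-120 + 9/(-9 + (-9/4 - 17/4))) = -280894*(-120 + 9/(-9 - 13/2)) = -280894*(-120 + 9/(-31/2)) = -280894*(-120 + 9*(-2/31)) = -280894*(-120 - 18/31) = -280894*(-3738/31) = 1049981772/31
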